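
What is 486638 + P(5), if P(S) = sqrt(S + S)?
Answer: 486638 + sqrt(10) ≈ 4.8664e+5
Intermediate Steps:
P(S) = sqrt(2)*sqrt(S) (P(S) = sqrt(2*S) = sqrt(2)*sqrt(S))
486638 + P(5) = 486638 + sqrt(2)*sqrt(5) = 486638 + sqrt(10)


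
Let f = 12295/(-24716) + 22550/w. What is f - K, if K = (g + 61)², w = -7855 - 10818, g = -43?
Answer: -150320015567/461521868 ≈ -325.71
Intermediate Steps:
w = -18673
K = 324 (K = (-43 + 61)² = 18² = 324)
f = -786930335/461521868 (f = 12295/(-24716) + 22550/(-18673) = 12295*(-1/24716) + 22550*(-1/18673) = -12295/24716 - 22550/18673 = -786930335/461521868 ≈ -1.7051)
f - K = -786930335/461521868 - 1*324 = -786930335/461521868 - 324 = -150320015567/461521868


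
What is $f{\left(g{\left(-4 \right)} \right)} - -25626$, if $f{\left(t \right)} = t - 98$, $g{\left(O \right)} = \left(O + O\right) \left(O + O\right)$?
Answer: $25592$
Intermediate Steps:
$g{\left(O \right)} = 4 O^{2}$ ($g{\left(O \right)} = 2 O 2 O = 4 O^{2}$)
$f{\left(t \right)} = -98 + t$
$f{\left(g{\left(-4 \right)} \right)} - -25626 = \left(-98 + 4 \left(-4\right)^{2}\right) - -25626 = \left(-98 + 4 \cdot 16\right) + 25626 = \left(-98 + 64\right) + 25626 = -34 + 25626 = 25592$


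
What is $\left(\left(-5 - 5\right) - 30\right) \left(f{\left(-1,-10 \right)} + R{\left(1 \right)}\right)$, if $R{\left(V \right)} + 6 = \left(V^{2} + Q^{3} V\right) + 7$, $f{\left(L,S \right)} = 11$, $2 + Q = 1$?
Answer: $-480$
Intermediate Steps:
$Q = -1$ ($Q = -2 + 1 = -1$)
$R{\left(V \right)} = 1 + V^{2} - V$ ($R{\left(V \right)} = -6 + \left(\left(V^{2} + \left(-1\right)^{3} V\right) + 7\right) = -6 + \left(\left(V^{2} - V\right) + 7\right) = -6 + \left(7 + V^{2} - V\right) = 1 + V^{2} - V$)
$\left(\left(-5 - 5\right) - 30\right) \left(f{\left(-1,-10 \right)} + R{\left(1 \right)}\right) = \left(\left(-5 - 5\right) - 30\right) \left(11 + \left(1 + 1^{2} - 1\right)\right) = \left(\left(-5 - 5\right) - 30\right) \left(11 + \left(1 + 1 - 1\right)\right) = \left(-10 - 30\right) \left(11 + 1\right) = \left(-40\right) 12 = -480$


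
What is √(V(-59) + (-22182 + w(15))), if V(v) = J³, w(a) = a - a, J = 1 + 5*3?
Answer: I*√18086 ≈ 134.48*I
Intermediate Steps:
J = 16 (J = 1 + 15 = 16)
w(a) = 0
V(v) = 4096 (V(v) = 16³ = 4096)
√(V(-59) + (-22182 + w(15))) = √(4096 + (-22182 + 0)) = √(4096 - 22182) = √(-18086) = I*√18086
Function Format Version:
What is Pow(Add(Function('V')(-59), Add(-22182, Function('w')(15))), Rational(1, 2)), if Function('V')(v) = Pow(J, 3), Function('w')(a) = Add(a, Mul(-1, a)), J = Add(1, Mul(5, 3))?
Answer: Mul(I, Pow(18086, Rational(1, 2))) ≈ Mul(134.48, I)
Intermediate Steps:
J = 16 (J = Add(1, 15) = 16)
Function('w')(a) = 0
Function('V')(v) = 4096 (Function('V')(v) = Pow(16, 3) = 4096)
Pow(Add(Function('V')(-59), Add(-22182, Function('w')(15))), Rational(1, 2)) = Pow(Add(4096, Add(-22182, 0)), Rational(1, 2)) = Pow(Add(4096, -22182), Rational(1, 2)) = Pow(-18086, Rational(1, 2)) = Mul(I, Pow(18086, Rational(1, 2)))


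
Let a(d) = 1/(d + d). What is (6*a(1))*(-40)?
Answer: -120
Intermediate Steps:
a(d) = 1/(2*d)
(6*a(1))*(-40) = (6*((½)/1))*(-40) = (6*((½)*1))*(-40) = (6*(½))*(-40) = 3*(-40) = -120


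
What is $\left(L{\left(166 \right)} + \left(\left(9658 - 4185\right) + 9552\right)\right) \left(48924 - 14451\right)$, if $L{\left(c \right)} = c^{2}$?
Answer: $1467894813$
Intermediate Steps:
$\left(L{\left(166 \right)} + \left(\left(9658 - 4185\right) + 9552\right)\right) \left(48924 - 14451\right) = \left(166^{2} + \left(\left(9658 - 4185\right) + 9552\right)\right) \left(48924 - 14451\right) = \left(27556 + \left(5473 + 9552\right)\right) 34473 = \left(27556 + 15025\right) 34473 = 42581 \cdot 34473 = 1467894813$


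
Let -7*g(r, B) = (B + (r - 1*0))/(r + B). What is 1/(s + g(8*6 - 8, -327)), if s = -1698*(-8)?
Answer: 7/95087 ≈ 7.3617e-5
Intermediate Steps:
g(r, B) = -⅐ (g(r, B) = -(B + (r - 1*0))/(7*(r + B)) = -(B + (r + 0))/(7*(B + r)) = -(B + r)/(7*(B + r)) = -⅐*1 = -⅐)
s = 13584
1/(s + g(8*6 - 8, -327)) = 1/(13584 - ⅐) = 1/(95087/7) = 7/95087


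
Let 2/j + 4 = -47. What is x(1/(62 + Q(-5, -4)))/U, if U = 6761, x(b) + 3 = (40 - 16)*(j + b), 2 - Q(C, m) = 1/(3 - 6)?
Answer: -11707/22182841 ≈ -0.00052775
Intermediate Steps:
j = -2/51 (j = 2/(-4 - 47) = 2/(-51) = 2*(-1/51) = -2/51 ≈ -0.039216)
Q(C, m) = 7/3 (Q(C, m) = 2 - 1/(3 - 6) = 2 - 1/(-3) = 2 - 1*(-⅓) = 2 + ⅓ = 7/3)
x(b) = -67/17 + 24*b (x(b) = -3 + (40 - 16)*(-2/51 + b) = -3 + 24*(-2/51 + b) = -3 + (-16/17 + 24*b) = -67/17 + 24*b)
x(1/(62 + Q(-5, -4)))/U = (-67/17 + 24/(62 + 7/3))/6761 = (-67/17 + 24/(193/3))*(1/6761) = (-67/17 + 24*(3/193))*(1/6761) = (-67/17 + 72/193)*(1/6761) = -11707/3281*1/6761 = -11707/22182841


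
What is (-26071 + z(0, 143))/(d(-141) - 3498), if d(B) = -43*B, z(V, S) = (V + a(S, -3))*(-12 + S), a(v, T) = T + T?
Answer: -26857/2565 ≈ -10.471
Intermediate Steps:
a(v, T) = 2*T
z(V, S) = (-12 + S)*(-6 + V) (z(V, S) = (V + 2*(-3))*(-12 + S) = (V - 6)*(-12 + S) = (-6 + V)*(-12 + S) = (-12 + S)*(-6 + V))
(-26071 + z(0, 143))/(d(-141) - 3498) = (-26071 + (72 - 12*0 - 6*143 + 143*0))/(-43*(-141) - 3498) = (-26071 + (72 + 0 - 858 + 0))/(6063 - 3498) = (-26071 - 786)/2565 = -26857*1/2565 = -26857/2565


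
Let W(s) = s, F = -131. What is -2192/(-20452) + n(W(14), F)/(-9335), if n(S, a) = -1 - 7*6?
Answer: 5335439/47729855 ≈ 0.11178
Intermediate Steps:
n(S, a) = -43 (n(S, a) = -1 - 42 = -43)
-2192/(-20452) + n(W(14), F)/(-9335) = -2192/(-20452) - 43/(-9335) = -2192*(-1/20452) - 43*(-1/9335) = 548/5113 + 43/9335 = 5335439/47729855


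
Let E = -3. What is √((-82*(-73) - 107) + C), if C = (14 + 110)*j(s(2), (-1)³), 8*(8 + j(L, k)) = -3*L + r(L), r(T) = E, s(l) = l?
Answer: 3*√2110/2 ≈ 68.902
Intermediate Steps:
r(T) = -3
j(L, k) = -67/8 - 3*L/8 (j(L, k) = -8 + (-3*L - 3)/8 = -8 + (-3 - 3*L)/8 = -8 + (-3/8 - 3*L/8) = -67/8 - 3*L/8)
C = -2263/2 (C = (14 + 110)*(-67/8 - 3/8*2) = 124*(-67/8 - ¾) = 124*(-73/8) = -2263/2 ≈ -1131.5)
√((-82*(-73) - 107) + C) = √((-82*(-73) - 107) - 2263/2) = √((5986 - 107) - 2263/2) = √(5879 - 2263/2) = √(9495/2) = 3*√2110/2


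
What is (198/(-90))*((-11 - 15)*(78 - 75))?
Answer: 858/5 ≈ 171.60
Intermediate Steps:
(198/(-90))*((-11 - 15)*(78 - 75)) = (-1/90*198)*(-26*3) = -11/5*(-78) = 858/5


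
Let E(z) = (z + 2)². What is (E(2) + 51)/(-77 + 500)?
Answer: 67/423 ≈ 0.15839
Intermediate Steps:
E(z) = (2 + z)²
(E(2) + 51)/(-77 + 500) = ((2 + 2)² + 51)/(-77 + 500) = (4² + 51)/423 = (16 + 51)*(1/423) = 67*(1/423) = 67/423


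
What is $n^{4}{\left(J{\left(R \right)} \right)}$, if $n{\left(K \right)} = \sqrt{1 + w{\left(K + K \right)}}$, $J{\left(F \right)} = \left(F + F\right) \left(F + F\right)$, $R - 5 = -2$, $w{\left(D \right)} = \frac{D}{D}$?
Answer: $4$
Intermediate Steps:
$w{\left(D \right)} = 1$
$R = 3$ ($R = 5 - 2 = 3$)
$J{\left(F \right)} = 4 F^{2}$ ($J{\left(F \right)} = 2 F 2 F = 4 F^{2}$)
$n{\left(K \right)} = \sqrt{2}$ ($n{\left(K \right)} = \sqrt{1 + 1} = \sqrt{2}$)
$n^{4}{\left(J{\left(R \right)} \right)} = \left(\sqrt{2}\right)^{4} = 4$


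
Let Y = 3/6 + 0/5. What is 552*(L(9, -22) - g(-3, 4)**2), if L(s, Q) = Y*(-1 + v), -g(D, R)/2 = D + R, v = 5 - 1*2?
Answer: -1656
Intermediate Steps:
Y = 1/2 (Y = 3*(1/6) + 0*(1/5) = 1/2 + 0 = 1/2 ≈ 0.50000)
v = 3 (v = 5 - 2 = 3)
g(D, R) = -2*D - 2*R (g(D, R) = -2*(D + R) = -2*D - 2*R)
L(s, Q) = 1 (L(s, Q) = (-1 + 3)/2 = (1/2)*2 = 1)
552*(L(9, -22) - g(-3, 4)**2) = 552*(1 - (-2*(-3) - 2*4)**2) = 552*(1 - (6 - 8)**2) = 552*(1 - 1*(-2)**2) = 552*(1 - 1*4) = 552*(1 - 4) = 552*(-3) = -1656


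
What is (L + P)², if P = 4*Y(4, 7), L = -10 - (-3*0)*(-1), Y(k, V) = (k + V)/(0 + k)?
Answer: 1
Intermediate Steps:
Y(k, V) = (V + k)/k
L = -10 (L = -10 - 0*(-1) = -10 - 1*0 = -10 + 0 = -10)
P = 11 (P = 4*((7 + 4)/4) = 4*((¼)*11) = 4*(11/4) = 11)
(L + P)² = (-10 + 11)² = 1² = 1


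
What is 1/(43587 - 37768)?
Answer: 1/5819 ≈ 0.00017185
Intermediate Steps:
1/(43587 - 37768) = 1/5819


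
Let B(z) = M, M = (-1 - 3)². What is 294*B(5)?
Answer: 4704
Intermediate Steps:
M = 16 (M = (-4)² = 16)
B(z) = 16
294*B(5) = 294*16 = 4704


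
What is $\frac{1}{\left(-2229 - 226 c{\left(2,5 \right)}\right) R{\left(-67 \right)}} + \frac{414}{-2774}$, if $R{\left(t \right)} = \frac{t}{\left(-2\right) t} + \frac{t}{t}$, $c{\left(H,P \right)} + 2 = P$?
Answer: $- \frac{31817}{212211} \approx -0.14993$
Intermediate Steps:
$c{\left(H,P \right)} = -2 + P$
$R{\left(t \right)} = \frac{1}{2}$ ($R{\left(t \right)} = t \left(- \frac{1}{2 t}\right) + 1 = - \frac{1}{2} + 1 = \frac{1}{2}$)
$\frac{1}{\left(-2229 - 226 c{\left(2,5 \right)}\right) R{\left(-67 \right)}} + \frac{414}{-2774} = \frac{\frac{1}{\frac{1}{2}}}{-2229 - 226 \left(-2 + 5\right)} + \frac{414}{-2774} = \frac{1}{-2229 - 678} \cdot 2 + 414 \left(- \frac{1}{2774}\right) = \frac{1}{-2229 - 678} \cdot 2 - \frac{207}{1387} = \frac{1}{-2907} \cdot 2 - \frac{207}{1387} = \left(- \frac{1}{2907}\right) 2 - \frac{207}{1387} = - \frac{2}{2907} - \frac{207}{1387} = - \frac{31817}{212211}$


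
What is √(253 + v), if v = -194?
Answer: √59 ≈ 7.6811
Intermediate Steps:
√(253 + v) = √(253 - 194) = √59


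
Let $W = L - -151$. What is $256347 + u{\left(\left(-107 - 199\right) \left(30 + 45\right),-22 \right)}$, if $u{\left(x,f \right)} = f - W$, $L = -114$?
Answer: $256288$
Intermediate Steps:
$W = 37$ ($W = -114 - -151 = -114 + 151 = 37$)
$u{\left(x,f \right)} = -37 + f$ ($u{\left(x,f \right)} = f - 37 = -37 + f$)
$256347 + u{\left(\left(-107 - 199\right) \left(30 + 45\right),-22 \right)} = 256347 - 59 = 256288$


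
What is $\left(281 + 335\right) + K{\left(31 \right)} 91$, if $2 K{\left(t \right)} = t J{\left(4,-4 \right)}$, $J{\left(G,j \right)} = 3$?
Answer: $\frac{9695}{2} \approx 4847.5$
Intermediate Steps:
$K{\left(t \right)} = \frac{3 t}{2}$ ($K{\left(t \right)} = \frac{t 3}{2} = \frac{3 t}{2}$)
$\left(281 + 335\right) + K{\left(31 \right)} 91 = \left(281 + 335\right) + \frac{3}{2} \cdot 31 \cdot 91 = 616 + \frac{93}{2} \cdot 91 = 616 + \frac{8463}{2} = \frac{9695}{2}$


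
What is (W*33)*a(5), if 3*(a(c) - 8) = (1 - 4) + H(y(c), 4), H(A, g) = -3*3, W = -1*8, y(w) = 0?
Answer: -1056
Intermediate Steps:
W = -8
H(A, g) = -9
a(c) = 4 (a(c) = 8 + ((1 - 4) - 9)/3 = 8 + (-3 - 9)/3 = 8 + (⅓)*(-12) = 8 - 4 = 4)
(W*33)*a(5) = -8*33*4 = -264*4 = -1056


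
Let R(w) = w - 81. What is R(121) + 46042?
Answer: 46082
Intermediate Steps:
R(w) = -81 + w
R(121) + 46042 = (-81 + 121) + 46042 = 40 + 46042 = 46082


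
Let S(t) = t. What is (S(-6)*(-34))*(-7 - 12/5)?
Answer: -9588/5 ≈ -1917.6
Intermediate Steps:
(S(-6)*(-34))*(-7 - 12/5) = (-6*(-34))*(-7 - 12/5) = 204*(-7 - 12*⅕) = 204*(-7 - 12/5) = 204*(-47/5) = -9588/5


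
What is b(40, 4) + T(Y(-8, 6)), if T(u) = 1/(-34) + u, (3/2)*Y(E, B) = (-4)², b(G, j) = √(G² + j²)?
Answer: 1085/102 + 4*√101 ≈ 50.837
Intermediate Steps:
Y(E, B) = 32/3 (Y(E, B) = (⅔)*(-4)² = (⅔)*16 = 32/3)
T(u) = -1/34 + u
b(40, 4) + T(Y(-8, 6)) = √(40² + 4²) + (-1/34 + 32/3) = √(1600 + 16) + 1085/102 = √1616 + 1085/102 = 4*√101 + 1085/102 = 1085/102 + 4*√101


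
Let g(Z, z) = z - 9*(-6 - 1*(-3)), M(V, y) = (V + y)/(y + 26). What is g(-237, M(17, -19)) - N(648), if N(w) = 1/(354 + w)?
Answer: 187367/7014 ≈ 26.713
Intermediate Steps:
M(V, y) = (V + y)/(26 + y)
g(Z, z) = 27 + z (g(Z, z) = z - 9*(-6 + 3) = z - 9*(-3) = z + 27 = 27 + z)
g(-237, M(17, -19)) - N(648) = (27 + (17 - 19)/(26 - 19)) - 1/(354 + 648) = (27 - 2/7) - 1/1002 = 187/7 - 1/1002 = 187367/7014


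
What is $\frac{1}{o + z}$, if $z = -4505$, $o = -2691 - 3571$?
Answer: $- \frac{1}{10767} \approx -9.2876 \cdot 10^{-5}$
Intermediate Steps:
$o = -6262$ ($o = -2691 - 3571 = -6262$)
$\frac{1}{o + z} = \frac{1}{-6262 - 4505} = \frac{1}{-10767} = - \frac{1}{10767}$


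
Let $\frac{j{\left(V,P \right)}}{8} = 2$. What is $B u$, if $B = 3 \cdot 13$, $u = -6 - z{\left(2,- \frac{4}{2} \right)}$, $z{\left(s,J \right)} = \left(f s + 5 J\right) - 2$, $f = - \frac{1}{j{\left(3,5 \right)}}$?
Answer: $\frac{1911}{8} \approx 238.88$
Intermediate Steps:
$j{\left(V,P \right)} = 16$ ($j{\left(V,P \right)} = 8 \cdot 2 = 16$)
$f = - \frac{1}{16} \approx -0.0625$
$z{\left(s,J \right)} = -2 + 5 J - \frac{s}{16}$ ($z{\left(s,J \right)} = \left(- \frac{s}{16} + 5 J\right) - 2 = \left(5 J - \frac{s}{16}\right) - 2 = -2 + 5 J - \frac{s}{16}$)
$u = \frac{49}{8}$ ($u = -6 - \left(-2 + 5 \left(- \frac{4}{2}\right) - \frac{1}{8}\right) = -6 - \left(-2 + 5 \left(\left(-4\right) \frac{1}{2}\right) - \frac{1}{8}\right) = -6 - \left(-2 + 5 \left(-2\right) - \frac{1}{8}\right) = -6 - \left(-2 - 10 - \frac{1}{8}\right) = -6 - - \frac{97}{8} = -6 + \frac{97}{8} = \frac{49}{8} \approx 6.125$)
$B = 39$
$B u = 39 \cdot \frac{49}{8} = \frac{1911}{8}$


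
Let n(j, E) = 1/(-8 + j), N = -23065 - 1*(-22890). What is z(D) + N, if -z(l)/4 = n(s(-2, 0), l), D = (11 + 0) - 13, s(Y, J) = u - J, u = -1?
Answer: -1571/9 ≈ -174.56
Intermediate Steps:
s(Y, J) = -1 - J
N = -175 (N = -23065 + 22890 = -175)
D = -2 (D = 11 - 13 = -2)
z(l) = 4/9 (z(l) = -4/(-8 + (-1 - 1*0)) = -4/(-8 + (-1 + 0)) = -4/(-8 - 1) = -4/(-9) = -4*(-1/9) = 4/9)
z(D) + N = 4/9 - 175 = -1571/9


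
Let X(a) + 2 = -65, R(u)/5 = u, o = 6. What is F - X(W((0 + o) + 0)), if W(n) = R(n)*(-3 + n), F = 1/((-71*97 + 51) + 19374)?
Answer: 840047/12538 ≈ 67.000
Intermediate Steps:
R(u) = 5*u
F = 1/12538 (F = 1/((-6887 + 51) + 19374) = 1/(-6836 + 19374) = 1/12538 ≈ 7.9758e-5)
W(n) = 5*n*(-3 + n) (W(n) = (5*n)*(-3 + n) = 5*n*(-3 + n))
X(a) = -67 (X(a) = -2 - 65 = -67)
F - X(W((0 + o) + 0)) = 1/12538 - 1*(-67) = 1/12538 + 67 = 840047/12538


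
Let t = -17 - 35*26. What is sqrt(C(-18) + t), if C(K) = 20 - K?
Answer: I*sqrt(889) ≈ 29.816*I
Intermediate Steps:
t = -927 (t = -17 - 910 = -927)
sqrt(C(-18) + t) = sqrt((20 - 1*(-18)) - 927) = sqrt((20 + 18) - 927) = sqrt(38 - 927) = sqrt(-889) = I*sqrt(889)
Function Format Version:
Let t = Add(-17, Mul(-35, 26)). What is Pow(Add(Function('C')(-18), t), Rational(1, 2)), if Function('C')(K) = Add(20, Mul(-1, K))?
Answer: Mul(I, Pow(889, Rational(1, 2))) ≈ Mul(29.816, I)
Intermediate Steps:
t = -927 (t = Add(-17, -910) = -927)
Pow(Add(Function('C')(-18), t), Rational(1, 2)) = Pow(Add(Add(20, Mul(-1, -18)), -927), Rational(1, 2)) = Pow(Add(Add(20, 18), -927), Rational(1, 2)) = Pow(Add(38, -927), Rational(1, 2)) = Pow(-889, Rational(1, 2)) = Mul(I, Pow(889, Rational(1, 2)))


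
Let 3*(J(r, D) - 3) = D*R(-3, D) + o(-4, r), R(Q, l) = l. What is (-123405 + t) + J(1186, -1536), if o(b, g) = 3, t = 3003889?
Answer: 3666920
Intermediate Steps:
J(r, D) = 4 + D²/3 (J(r, D) = 3 + (D*D + 3)/3 = 3 + (D² + 3)/3 = 3 + (3 + D²)/3 = 3 + (1 + D²/3) = 4 + D²/3)
(-123405 + t) + J(1186, -1536) = (-123405 + 3003889) + (4 + (⅓)*(-1536)²) = 2880484 + (4 + (⅓)*2359296) = 2880484 + (4 + 786432) = 2880484 + 786436 = 3666920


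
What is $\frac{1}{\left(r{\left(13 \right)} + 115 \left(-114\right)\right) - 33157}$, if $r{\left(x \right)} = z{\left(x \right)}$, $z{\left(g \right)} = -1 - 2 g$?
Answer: $- \frac{1}{46294} \approx -2.1601 \cdot 10^{-5}$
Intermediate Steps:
$r{\left(x \right)} = -1 - 2 x$
$\frac{1}{\left(r{\left(13 \right)} + 115 \left(-114\right)\right) - 33157} = \frac{1}{\left(\left(-1 - 26\right) + 115 \left(-114\right)\right) - 33157} = \frac{1}{\left(\left(-1 - 26\right) - 13110\right) - 33157} = \frac{1}{\left(-27 - 13110\right) - 33157} = \frac{1}{-13137 - 33157} = \frac{1}{-46294} = - \frac{1}{46294}$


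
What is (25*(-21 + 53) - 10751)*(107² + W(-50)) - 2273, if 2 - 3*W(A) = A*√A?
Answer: -113937906 - 829250*I*√2 ≈ -1.1394e+8 - 1.1727e+6*I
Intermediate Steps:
W(A) = ⅔ - A^(3/2)/3 (W(A) = ⅔ - A*√A/3 = ⅔ - A^(3/2)/3)
(25*(-21 + 53) - 10751)*(107² + W(-50)) - 2273 = (25*(-21 + 53) - 10751)*(107² + (⅔ - (-250)*I*√2/3)) - 2273 = (25*32 - 10751)*(11449 + (⅔ - (-250)*I*√2/3)) - 2273 = (800 - 10751)*(11449 + (⅔ + 250*I*√2/3)) - 2273 = -9951*(34349/3 + 250*I*√2/3) - 2273 = (-113935633 - 829250*I*√2) - 2273 = -113937906 - 829250*I*√2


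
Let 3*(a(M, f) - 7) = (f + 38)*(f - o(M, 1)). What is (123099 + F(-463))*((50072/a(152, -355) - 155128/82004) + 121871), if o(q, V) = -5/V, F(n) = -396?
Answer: 58554739230196005/3915691 ≈ 1.4954e+10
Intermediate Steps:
a(M, f) = 7 + (5 + f)*(38 + f)/3 (a(M, f) = 7 + ((f + 38)*(f - (-5)/1))/3 = 7 + ((38 + f)*(f - (-5)))/3 = 7 + ((38 + f)*(f - 1*(-5)))/3 = 7 + ((38 + f)*(f + 5))/3 = 7 + ((38 + f)*(5 + f))/3 = 7 + ((5 + f)*(38 + f))/3 = 7 + (5 + f)*(38 + f)/3)
(123099 + F(-463))*((50072/a(152, -355) - 155128/82004) + 121871) = (123099 - 396)*((50072/(211/3 + (⅓)*(-355)² + (43/3)*(-355)) - 155128/82004) + 121871) = 122703*((50072/(211/3 + (⅓)*126025 - 15265/3) - 155128*1/82004) + 121871) = 122703*((50072/(211/3 + 126025/3 - 15265/3) - 38782/20501) + 121871) = 122703*((50072/(110971/3) - 38782/20501) + 121871) = 122703*((50072*(3/110971) - 38782/20501) + 121871) = 122703*((150216/110971 - 38782/20501) + 121871) = 122703*(-14748182/27409837 + 121871) = 122703*(3340449496845/27409837) = 58554739230196005/3915691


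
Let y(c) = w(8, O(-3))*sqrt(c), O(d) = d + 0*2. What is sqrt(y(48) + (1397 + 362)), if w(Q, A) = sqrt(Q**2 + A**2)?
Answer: sqrt(1759 + 4*sqrt(219)) ≈ 42.640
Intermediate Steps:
O(d) = d (O(d) = d + 0 = d)
w(Q, A) = sqrt(A**2 + Q**2)
y(c) = sqrt(73)*sqrt(c) (y(c) = sqrt((-3)**2 + 8**2)*sqrt(c) = sqrt(9 + 64)*sqrt(c) = sqrt(73)*sqrt(c))
sqrt(y(48) + (1397 + 362)) = sqrt(sqrt(73)*sqrt(48) + (1397 + 362)) = sqrt(sqrt(73)*(4*sqrt(3)) + 1759) = sqrt(4*sqrt(219) + 1759) = sqrt(1759 + 4*sqrt(219))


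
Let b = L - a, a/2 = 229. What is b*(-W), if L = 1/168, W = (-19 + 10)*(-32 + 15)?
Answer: 3924093/56 ≈ 70073.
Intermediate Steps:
W = 153 (W = -9*(-17) = 153)
a = 458 (a = 2*229 = 458)
L = 1/168 ≈ 0.0059524
b = -76943/168 (b = 1/168 - 1*458 = 1/168 - 458 = -76943/168 ≈ -457.99)
b*(-W) = -(-76943)*153/168 = -76943/168*(-153) = 3924093/56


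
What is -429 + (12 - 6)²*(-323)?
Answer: -12057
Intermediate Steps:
-429 + (12 - 6)²*(-323) = -429 + 6²*(-323) = -429 + 36*(-323) = -429 - 11628 = -12057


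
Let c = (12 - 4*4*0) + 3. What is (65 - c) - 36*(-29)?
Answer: 1094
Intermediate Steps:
c = 15 (c = (12 - 16*0) + 3 = (12 + 0) + 3 = 12 + 3 = 15)
(65 - c) - 36*(-29) = (65 - 1*15) - 36*(-29) = (65 - 15) + 1044 = 50 + 1044 = 1094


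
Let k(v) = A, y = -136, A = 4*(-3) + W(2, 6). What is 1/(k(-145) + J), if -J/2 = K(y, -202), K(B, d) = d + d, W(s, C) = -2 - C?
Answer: 1/788 ≈ 0.0012690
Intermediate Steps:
A = -20 (A = 4*(-3) + (-2 - 1*6) = -12 + (-2 - 6) = -12 - 8 = -20)
k(v) = -20
K(B, d) = 2*d
J = 808 (J = -4*(-202) = -2*(-404) = 808)
1/(k(-145) + J) = 1/(-20 + 808) = 1/788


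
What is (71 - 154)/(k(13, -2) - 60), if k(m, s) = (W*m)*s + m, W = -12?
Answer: -83/265 ≈ -0.31321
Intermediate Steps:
k(m, s) = m - 12*m*s (k(m, s) = (-12*m)*s + m = -12*m*s + m = m - 12*m*s)
(71 - 154)/(k(13, -2) - 60) = (71 - 154)/(13*(1 - 12*(-2)) - 60) = -83/(13*(1 + 24) - 60) = -83/(13*25 - 60) = -83/(325 - 60) = -83/265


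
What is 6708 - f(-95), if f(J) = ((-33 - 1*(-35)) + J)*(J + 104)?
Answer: 7545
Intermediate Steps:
f(J) = (2 + J)*(104 + J) (f(J) = ((-33 + 35) + J)*(104 + J) = (2 + J)*(104 + J))
6708 - f(-95) = 6708 - (208 + (-95)² + 106*(-95)) = 6708 - (208 + 9025 - 10070) = 6708 - 1*(-837) = 6708 + 837 = 7545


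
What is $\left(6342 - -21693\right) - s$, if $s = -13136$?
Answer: $41171$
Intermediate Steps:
$\left(6342 - -21693\right) - s = \left(6342 - -21693\right) - -13136 = \left(6342 + 21693\right) + 13136 = 28035 + 13136 = 41171$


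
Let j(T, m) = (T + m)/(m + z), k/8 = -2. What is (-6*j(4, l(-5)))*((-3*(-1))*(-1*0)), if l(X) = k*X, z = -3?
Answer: 0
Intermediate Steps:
k = -16 (k = 8*(-2) = -16)
l(X) = -16*X
j(T, m) = (T + m)/(-3 + m) (j(T, m) = (T + m)/(m - 3) = (T + m)/(-3 + m))
(-6*j(4, l(-5)))*((-3*(-1))*(-1*0)) = (-6*(4 - 16*(-5))/(-3 - 16*(-5)))*((-3*(-1))*(-1*0)) = (-6*(4 + 80)/(-3 + 80))*(3*0) = -6*84/77*0 = -6*12/11*0 = -72/11*0 = 0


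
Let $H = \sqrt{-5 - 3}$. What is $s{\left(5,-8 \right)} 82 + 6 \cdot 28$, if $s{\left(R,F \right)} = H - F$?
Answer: $824 + 164 i \sqrt{2} \approx 824.0 + 231.93 i$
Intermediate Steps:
$H = 2 i \sqrt{2}$ ($H = \sqrt{-8} = 2 i \sqrt{2} \approx 2.8284 i$)
$s{\left(R,F \right)} = - F + 2 i \sqrt{2}$ ($s{\left(R,F \right)} = 2 i \sqrt{2} - F = - F + 2 i \sqrt{2}$)
$s{\left(5,-8 \right)} 82 + 6 \cdot 28 = \left(\left(-1\right) \left(-8\right) + 2 i \sqrt{2}\right) 82 + 6 \cdot 28 = \left(8 + 2 i \sqrt{2}\right) 82 + 168 = \left(656 + 164 i \sqrt{2}\right) + 168 = 824 + 164 i \sqrt{2}$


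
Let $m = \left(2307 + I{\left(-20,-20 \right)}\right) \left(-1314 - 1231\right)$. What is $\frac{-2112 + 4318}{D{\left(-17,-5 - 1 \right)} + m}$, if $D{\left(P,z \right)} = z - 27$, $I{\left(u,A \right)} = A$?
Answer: $- \frac{1103}{2910224} \approx -0.00037901$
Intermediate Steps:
$D{\left(P,z \right)} = -27 + z$
$m = -5820415$ ($m = \left(2307 - 20\right) \left(-1314 - 1231\right) = 2287 \left(-2545\right) = -5820415$)
$\frac{-2112 + 4318}{D{\left(-17,-5 - 1 \right)} + m} = \frac{-2112 + 4318}{\left(-27 - 6\right) - 5820415} = \frac{2206}{\left(-27 - 6\right) - 5820415} = \frac{2206}{-33 - 5820415} = \frac{2206}{-5820448} = 2206 \left(- \frac{1}{5820448}\right) = - \frac{1103}{2910224}$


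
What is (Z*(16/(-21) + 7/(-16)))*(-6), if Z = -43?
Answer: -17329/56 ≈ -309.45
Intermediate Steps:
(Z*(16/(-21) + 7/(-16)))*(-6) = -43*(16/(-21) + 7/(-16))*(-6) = -43*(16*(-1/21) + 7*(-1/16))*(-6) = -43*(-16/21 - 7/16)*(-6) = -43*(-403/336)*(-6) = (17329/336)*(-6) = -17329/56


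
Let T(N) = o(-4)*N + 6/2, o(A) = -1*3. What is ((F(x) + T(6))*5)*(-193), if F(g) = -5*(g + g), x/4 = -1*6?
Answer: -217125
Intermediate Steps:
o(A) = -3
x = -24 (x = 4*(-1*6) = 4*(-6) = -24)
F(g) = -10*g
T(N) = 3 - 3*N (T(N) = -3*N + 6/2 = -3*N + 6*(1/2) = -3*N + 3 = 3 - 3*N)
((F(x) + T(6))*5)*(-193) = ((-10*(-24) + (3 - 3*6))*5)*(-193) = ((240 + (3 - 18))*5)*(-193) = ((240 - 15)*5)*(-193) = (225*5)*(-193) = 1125*(-193) = -217125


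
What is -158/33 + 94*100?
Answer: 310042/33 ≈ 9395.2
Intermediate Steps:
-158/33 + 94*100 = -158*1/33 + 9400 = -158/33 + 9400 = 310042/33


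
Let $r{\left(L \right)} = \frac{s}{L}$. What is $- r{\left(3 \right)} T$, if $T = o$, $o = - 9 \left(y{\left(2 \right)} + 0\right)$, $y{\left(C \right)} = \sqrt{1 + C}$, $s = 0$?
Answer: $0$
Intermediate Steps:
$r{\left(L \right)} = 0$ ($r{\left(L \right)} = \frac{0}{L} = 0$)
$o = - 9 \sqrt{3}$ ($o = - 9 \left(\sqrt{1 + 2} + 0\right) = - 9 \left(\sqrt{3} + 0\right) = - 9 \sqrt{3} \approx -15.588$)
$T = - 9 \sqrt{3} \approx -15.588$
$- r{\left(3 \right)} T = - 0 \left(- 9 \sqrt{3}\right) = \left(-1\right) 0 = 0$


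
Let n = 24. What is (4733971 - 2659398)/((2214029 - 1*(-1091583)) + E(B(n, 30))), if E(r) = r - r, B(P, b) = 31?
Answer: 2074573/3305612 ≈ 0.62759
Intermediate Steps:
E(r) = 0
(4733971 - 2659398)/((2214029 - 1*(-1091583)) + E(B(n, 30))) = (4733971 - 2659398)/((2214029 - 1*(-1091583)) + 0) = 2074573/((2214029 + 1091583) + 0) = 2074573/(3305612 + 0) = 2074573/3305612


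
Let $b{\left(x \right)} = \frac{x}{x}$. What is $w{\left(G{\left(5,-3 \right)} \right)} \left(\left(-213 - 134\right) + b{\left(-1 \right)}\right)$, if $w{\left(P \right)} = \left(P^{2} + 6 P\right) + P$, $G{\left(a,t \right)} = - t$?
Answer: $-10380$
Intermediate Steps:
$b{\left(x \right)} = 1$
$w{\left(P \right)} = P^{2} + 7 P$
$w{\left(G{\left(5,-3 \right)} \right)} \left(\left(-213 - 134\right) + b{\left(-1 \right)}\right) = \left(-1\right) \left(-3\right) \left(7 - -3\right) \left(\left(-213 - 134\right) + 1\right) = 3 \left(7 + 3\right) \left(-347 + 1\right) = 3 \cdot 10 \left(-346\right) = 30 \left(-346\right) = -10380$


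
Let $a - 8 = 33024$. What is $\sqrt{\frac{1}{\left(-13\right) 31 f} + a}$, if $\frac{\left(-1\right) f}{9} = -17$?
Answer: $\frac{\sqrt{13953569316037}}{20553} \approx 181.75$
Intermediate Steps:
$f = 153$ ($f = \left(-9\right) \left(-17\right) = 153$)
$a = 33032$ ($a = 8 + 33024 = 33032$)
$\sqrt{\frac{1}{\left(-13\right) 31 f} + a} = \sqrt{\frac{1}{\left(-13\right) 31 \cdot 153} + 33032} = \sqrt{\frac{1}{\left(-403\right) 153} + 33032} = \sqrt{\frac{1}{-61659} + 33032} = \sqrt{- \frac{1}{61659} + 33032} = \sqrt{\frac{2036720087}{61659}} = \frac{\sqrt{13953569316037}}{20553}$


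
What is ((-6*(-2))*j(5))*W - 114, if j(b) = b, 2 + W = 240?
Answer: 14166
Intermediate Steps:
W = 238 (W = -2 + 240 = 238)
((-6*(-2))*j(5))*W - 114 = (-6*(-2)*5)*238 - 114 = (12*5)*238 - 114 = 60*238 - 114 = 14280 - 114 = 14166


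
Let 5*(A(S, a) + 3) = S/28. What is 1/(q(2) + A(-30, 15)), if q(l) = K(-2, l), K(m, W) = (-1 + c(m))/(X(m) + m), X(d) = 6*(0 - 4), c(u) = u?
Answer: -91/282 ≈ -0.32269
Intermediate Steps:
A(S, a) = -3 + S/140 (A(S, a) = -3 + (S/28)/5 = -3 + S/140)
X(d) = -24 (X(d) = 6*(-4) = -24)
K(m, W) = (-1 + m)/(-24 + m)
q(l) = 3/26 (q(l) = (-1 - 2)/(-24 - 2) = -3/(-26) = -1/26*(-3) = 3/26)
1/(q(2) + A(-30, 15)) = 1/(3/26 + (-3 + (1/140)*(-30))) = 1/(3/26 + (-3 - 3/14)) = 1/(3/26 - 45/14) = 1/(-282/91) = -91/282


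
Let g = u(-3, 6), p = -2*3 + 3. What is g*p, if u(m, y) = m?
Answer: 9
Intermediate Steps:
p = -3 (p = -6 + 3 = -3)
g = -3
g*p = -3*(-3) = 9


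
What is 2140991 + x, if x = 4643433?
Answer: 6784424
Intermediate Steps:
2140991 + x = 2140991 + 4643433 = 6784424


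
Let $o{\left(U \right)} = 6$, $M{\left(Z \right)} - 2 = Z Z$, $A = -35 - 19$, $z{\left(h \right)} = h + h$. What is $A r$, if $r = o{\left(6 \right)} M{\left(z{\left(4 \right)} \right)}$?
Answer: $-21384$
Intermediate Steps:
$z{\left(h \right)} = 2 h$
$A = -54$
$M{\left(Z \right)} = 2 + Z^{2}$ ($M{\left(Z \right)} = 2 + Z Z = 2 + Z^{2}$)
$r = 396$ ($r = 6 \left(2 + \left(2 \cdot 4\right)^{2}\right) = 6 \left(2 + 8^{2}\right) = 6 \left(2 + 64\right) = 6 \cdot 66 = 396$)
$A r = \left(-54\right) 396 = -21384$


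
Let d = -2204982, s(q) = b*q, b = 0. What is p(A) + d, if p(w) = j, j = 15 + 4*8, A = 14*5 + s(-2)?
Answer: -2204935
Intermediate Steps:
s(q) = 0 (s(q) = 0*q = 0)
A = 70 (A = 14*5 + 0 = 70 + 0 = 70)
j = 47 (j = 15 + 32 = 47)
p(w) = 47
p(A) + d = 47 - 2204982 = -2204935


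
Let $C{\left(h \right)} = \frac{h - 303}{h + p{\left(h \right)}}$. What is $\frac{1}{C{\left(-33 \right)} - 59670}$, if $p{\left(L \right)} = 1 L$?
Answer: $- \frac{11}{656314} \approx -1.676 \cdot 10^{-5}$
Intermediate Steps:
$p{\left(L \right)} = L$
$C{\left(h \right)} = \frac{-303 + h}{2 h}$ ($C{\left(h \right)} = \frac{h - 303}{h + h} = \frac{-303 + h}{2 h}$)
$\frac{1}{C{\left(-33 \right)} - 59670} = \frac{1}{\frac{-303 - 33}{2 \left(-33\right)} - 59670} = \frac{1}{\frac{1}{2} \left(- \frac{1}{33}\right) \left(-336\right) - 59670} = \frac{1}{\frac{56}{11} - 59670} = \frac{1}{- \frac{656314}{11}} = - \frac{11}{656314}$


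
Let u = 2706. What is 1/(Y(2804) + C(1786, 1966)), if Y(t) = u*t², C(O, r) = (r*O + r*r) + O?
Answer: 1/21283075914 ≈ 4.6986e-11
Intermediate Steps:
C(O, r) = O + r² + O*r (C(O, r) = (O*r + r²) + O = (r² + O*r) + O = O + r² + O*r)
Y(t) = 2706*t²
1/(Y(2804) + C(1786, 1966)) = 1/(2706*2804² + (1786 + 1966² + 1786*1966)) = 1/(2706*7862416 + (1786 + 3865156 + 3511276)) = 1/(21275697696 + 7378218) = 1/21283075914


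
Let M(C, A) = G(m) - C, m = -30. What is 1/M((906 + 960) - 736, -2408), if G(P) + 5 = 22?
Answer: -1/1113 ≈ -0.00089847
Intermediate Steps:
G(P) = 17 (G(P) = -5 + 22 = 17)
M(C, A) = 17 - C
1/M((906 + 960) - 736, -2408) = 1/(17 - ((906 + 960) - 736)) = 1/(17 - (1866 - 736)) = 1/(17 - 1*1130) = 1/(17 - 1130) = 1/(-1113) = -1/1113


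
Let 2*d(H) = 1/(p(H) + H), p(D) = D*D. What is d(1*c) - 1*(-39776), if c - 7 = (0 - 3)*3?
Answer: 159105/4 ≈ 39776.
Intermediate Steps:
c = -2 (c = 7 + (0 - 3)*3 = 7 - 3*3 = 7 - 9 = -2)
p(D) = D**2
d(H) = 1/(2*(H + H**2)) (d(H) = 1/(2*(H**2 + H)) = 1/(2*(H + H**2)))
d(1*c) - 1*(-39776) = 1/(2*((1*(-2)))*(1 + 1*(-2))) - 1*(-39776) = (1/2)/(-2*(1 - 2)) + 39776 = (1/2)*(-1/2)/(-1) + 39776 = (1/2)*(-1/2)*(-1) + 39776 = 1/4 + 39776 = 159105/4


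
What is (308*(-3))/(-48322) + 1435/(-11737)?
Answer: -29248541/283577657 ≈ -0.10314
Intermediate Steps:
(308*(-3))/(-48322) + 1435/(-11737) = -924*(-1/48322) + 1435*(-1/11737) = 462/24161 - 1435/11737 = -29248541/283577657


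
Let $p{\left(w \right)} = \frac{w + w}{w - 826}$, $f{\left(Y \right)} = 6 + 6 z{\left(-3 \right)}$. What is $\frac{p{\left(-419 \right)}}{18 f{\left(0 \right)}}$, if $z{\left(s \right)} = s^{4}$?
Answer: $\frac{419}{5512860} \approx 7.6004 \cdot 10^{-5}$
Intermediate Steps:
$f{\left(Y \right)} = 492$ ($f{\left(Y \right)} = 6 + 6 \left(-3\right)^{4} = 6 + 6 \cdot 81 = 6 + 486 = 492$)
$p{\left(w \right)} = \frac{2 w}{-826 + w}$
$\frac{p{\left(-419 \right)}}{18 f{\left(0 \right)}} = \frac{2 \left(-419\right) \frac{1}{-826 - 419}}{18 \cdot 492} = \frac{2 \left(-419\right) \frac{1}{-1245}}{8856} = 2 \left(-419\right) \left(- \frac{1}{1245}\right) \frac{1}{8856} = \frac{838}{1245} \cdot \frac{1}{8856} = \frac{419}{5512860}$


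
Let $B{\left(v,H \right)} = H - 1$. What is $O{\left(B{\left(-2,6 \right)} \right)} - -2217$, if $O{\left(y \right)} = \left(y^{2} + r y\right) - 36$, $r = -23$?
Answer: $2091$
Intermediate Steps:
$B{\left(v,H \right)} = -1 + H$ ($B{\left(v,H \right)} = H - 1 = -1 + H$)
$O{\left(y \right)} = -36 + y^{2} - 23 y$ ($O{\left(y \right)} = \left(y^{2} - 23 y\right) - 36 = -36 + y^{2} - 23 y$)
$O{\left(B{\left(-2,6 \right)} \right)} - -2217 = \left(-36 + \left(-1 + 6\right)^{2} - 23 \left(-1 + 6\right)\right) - -2217 = \left(-36 + 5^{2} - 115\right) + 2217 = \left(-36 + 25 - 115\right) + 2217 = -126 + 2217 = 2091$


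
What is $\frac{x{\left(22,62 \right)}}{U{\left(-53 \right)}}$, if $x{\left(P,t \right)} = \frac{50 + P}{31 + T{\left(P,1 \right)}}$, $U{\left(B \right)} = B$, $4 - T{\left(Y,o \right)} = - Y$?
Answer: $- \frac{24}{1007} \approx -0.023833$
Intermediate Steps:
$T{\left(Y,o \right)} = 4 + Y$ ($T{\left(Y,o \right)} = 4 - - Y = 4 + Y$)
$x{\left(P,t \right)} = \frac{50 + P}{35 + P}$ ($x{\left(P,t \right)} = \frac{50 + P}{31 + \left(4 + P\right)} = \frac{50 + P}{35 + P}$)
$\frac{x{\left(22,62 \right)}}{U{\left(-53 \right)}} = \frac{\frac{1}{35 + 22} \left(50 + 22\right)}{-53} = \frac{1}{57} \cdot 72 \left(- \frac{1}{53}\right) = \frac{24}{19} \left(- \frac{1}{53}\right) = - \frac{24}{1007}$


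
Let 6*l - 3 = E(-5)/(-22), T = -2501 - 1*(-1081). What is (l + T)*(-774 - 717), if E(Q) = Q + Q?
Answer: 23279977/11 ≈ 2.1164e+6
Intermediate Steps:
E(Q) = 2*Q
T = -1420 (T = -2501 + 1081 = -1420)
l = 19/33 (l = ½ + ((2*(-5))/(-22))/6 = ½ + (-10*(-1/22))/6 = ½ + (⅙)*(5/11) = ½ + 5/66 = 19/33 ≈ 0.57576)
(l + T)*(-774 - 717) = (19/33 - 1420)*(-774 - 717) = -46841/33*(-1491) = 23279977/11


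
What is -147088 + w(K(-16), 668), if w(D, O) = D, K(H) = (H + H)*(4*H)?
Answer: -145040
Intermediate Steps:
K(H) = 8*H**2 (K(H) = (2*H)*(4*H) = 8*H**2)
-147088 + w(K(-16), 668) = -147088 + 8*(-16)**2 = -147088 + 8*256 = -147088 + 2048 = -145040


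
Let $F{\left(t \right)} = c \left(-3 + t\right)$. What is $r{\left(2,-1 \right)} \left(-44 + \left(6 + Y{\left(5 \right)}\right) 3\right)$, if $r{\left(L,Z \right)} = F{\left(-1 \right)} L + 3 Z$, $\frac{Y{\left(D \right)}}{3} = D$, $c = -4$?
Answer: $551$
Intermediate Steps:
$Y{\left(D \right)} = 3 D$
$F{\left(t \right)} = 12 - 4 t$ ($F{\left(t \right)} = - 4 \left(-3 + t\right) = 12 - 4 t$)
$r{\left(L,Z \right)} = 3 Z + 16 L$ ($r{\left(L,Z \right)} = \left(12 - -4\right) L + 3 Z = \left(12 + 4\right) L + 3 Z = 16 L + 3 Z = 3 Z + 16 L$)
$r{\left(2,-1 \right)} \left(-44 + \left(6 + Y{\left(5 \right)}\right) 3\right) = \left(3 \left(-1\right) + 16 \cdot 2\right) \left(-44 + \left(6 + 3 \cdot 5\right) 3\right) = \left(-3 + 32\right) \left(-44 + \left(6 + 15\right) 3\right) = 29 \left(-44 + 21 \cdot 3\right) = 29 \left(-44 + 63\right) = 29 \cdot 19 = 551$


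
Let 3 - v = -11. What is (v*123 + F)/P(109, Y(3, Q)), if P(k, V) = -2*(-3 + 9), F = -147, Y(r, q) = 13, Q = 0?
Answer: -525/4 ≈ -131.25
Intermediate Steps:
v = 14 (v = 3 - 1*(-11) = 3 + 11 = 14)
P(k, V) = -12 (P(k, V) = -2*6 = -12)
(v*123 + F)/P(109, Y(3, Q)) = (14*123 - 147)/(-12) = (1722 - 147)*(-1/12) = 1575*(-1/12) = -525/4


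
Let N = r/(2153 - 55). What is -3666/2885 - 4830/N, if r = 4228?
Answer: -1044649491/435635 ≈ -2398.0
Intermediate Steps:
N = 2114/1049 (N = 4228/(2153 - 55) = 4228/2098 = 4228*(1/2098) = 2114/1049 ≈ 2.0153)
-3666/2885 - 4830/N = -3666/2885 - 4830/2114/1049 = -3666*1/2885 - 4830*1049/2114 = -3666/2885 - 361905/151 = -1044649491/435635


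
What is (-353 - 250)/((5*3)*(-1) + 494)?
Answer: -603/479 ≈ -1.2589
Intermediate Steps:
(-353 - 250)/((5*3)*(-1) + 494) = -603/(15*(-1) + 494) = -603/(-15 + 494) = -603/479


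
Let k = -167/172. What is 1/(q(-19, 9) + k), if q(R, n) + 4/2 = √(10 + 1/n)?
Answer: 113004/48865 + 88752*√91/342055 ≈ 4.7877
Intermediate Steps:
q(R, n) = -2 + √(10 + 1/n)
k = -167/172 (k = -167*1/172 = -167/172 ≈ -0.97093)
1/(q(-19, 9) + k) = 1/((-2 + √(10 + 1/9)) - 167/172) = 1/((-2 + √(10 + ⅑)) - 167/172) = 1/((-2 + √(91/9)) - 167/172) = 1/((-2 + √91/3) - 167/172) = 1/(-511/172 + √91/3)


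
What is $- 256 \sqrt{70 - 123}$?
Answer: $- 256 i \sqrt{53} \approx - 1863.7 i$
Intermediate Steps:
$- 256 \sqrt{70 - 123} = - 256 \sqrt{-53} = - 256 i \sqrt{53}$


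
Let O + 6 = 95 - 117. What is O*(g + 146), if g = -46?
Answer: -2800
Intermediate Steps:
O = -28 (O = -6 + (95 - 117) = -6 - 22 = -28)
O*(g + 146) = -28*(-46 + 146) = -28*100 = -2800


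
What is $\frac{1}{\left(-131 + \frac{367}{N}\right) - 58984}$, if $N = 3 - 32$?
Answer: $- \frac{29}{1714702} \approx -1.6913 \cdot 10^{-5}$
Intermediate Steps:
$N = -29$ ($N = 3 - 32 = -29$)
$\frac{1}{\left(-131 + \frac{367}{N}\right) - 58984} = \frac{1}{\left(-131 + \frac{367}{-29}\right) - 58984} = \frac{1}{\left(-131 + 367 \left(- \frac{1}{29}\right)\right) - 58984} = \frac{1}{\left(-131 - \frac{367}{29}\right) - 58984} = \frac{1}{- \frac{4166}{29} - 58984} = \frac{1}{- \frac{1714702}{29}} = - \frac{29}{1714702}$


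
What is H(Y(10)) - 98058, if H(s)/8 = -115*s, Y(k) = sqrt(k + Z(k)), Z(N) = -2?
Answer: -98058 - 1840*sqrt(2) ≈ -1.0066e+5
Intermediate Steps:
Y(k) = sqrt(-2 + k) (Y(k) = sqrt(k - 2) = sqrt(-2 + k))
H(s) = -920*s (H(s) = 8*(-115*s) = -920*s)
H(Y(10)) - 98058 = -920*sqrt(-2 + 10) - 98058 = -1840*sqrt(2) - 98058 = -98058 - 1840*sqrt(2)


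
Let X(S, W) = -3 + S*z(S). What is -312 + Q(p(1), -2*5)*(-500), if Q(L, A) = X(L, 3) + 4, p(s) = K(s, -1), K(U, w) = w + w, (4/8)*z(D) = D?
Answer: -4812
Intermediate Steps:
z(D) = 2*D
K(U, w) = 2*w
p(s) = -2 (p(s) = 2*(-1) = -2)
X(S, W) = -3 + 2*S**2 (X(S, W) = -3 + S*(2*S) = -3 + 2*S**2)
Q(L, A) = 1 + 2*L**2 (Q(L, A) = (-3 + 2*L**2) + 4 = 1 + 2*L**2)
-312 + Q(p(1), -2*5)*(-500) = -312 + (1 + 2*(-2)**2)*(-500) = -312 + (1 + 2*4)*(-500) = -312 + (1 + 8)*(-500) = -312 + 9*(-500) = -312 - 4500 = -4812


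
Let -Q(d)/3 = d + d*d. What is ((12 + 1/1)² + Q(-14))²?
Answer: 142129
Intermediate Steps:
Q(d) = -3*d - 3*d² (Q(d) = -3*(d + d*d) = -3*(d + d²) = -3*d - 3*d²)
((12 + 1/1)² + Q(-14))² = ((12 + 1/1)² - 3*(-14)*(1 - 14))² = ((12 + 1)² - 3*(-14)*(-13))² = (13² - 546)² = (169 - 546)² = (-377)² = 142129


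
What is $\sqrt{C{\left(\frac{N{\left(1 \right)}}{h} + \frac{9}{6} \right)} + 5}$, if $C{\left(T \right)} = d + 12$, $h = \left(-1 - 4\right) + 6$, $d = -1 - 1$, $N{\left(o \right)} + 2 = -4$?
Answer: $\sqrt{15} \approx 3.873$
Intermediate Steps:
$N{\left(o \right)} = -6$ ($N{\left(o \right)} = -2 - 4 = -6$)
$d = -2$ ($d = -1 - 1 = -2$)
$h = 1$ ($h = \left(-1 - 4\right) + 6 = -5 + 6 = 1$)
$C{\left(T \right)} = 10$ ($C{\left(T \right)} = -2 + 12 = 10$)
$\sqrt{C{\left(\frac{N{\left(1 \right)}}{h} + \frac{9}{6} \right)} + 5} = \sqrt{10 + 5} = \sqrt{15}$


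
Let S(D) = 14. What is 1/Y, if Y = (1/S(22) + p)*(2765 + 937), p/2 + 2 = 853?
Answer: 7/44107479 ≈ 1.5870e-7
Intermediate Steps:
p = 1702 (p = -4 + 2*853 = -4 + 1706 = 1702)
Y = 44107479/7 (Y = (1/14 + 1702)*(2765 + 937) = (1/14 + 1702)*3702 = (23829/14)*3702 = 44107479/7 ≈ 6.3011e+6)
1/Y = 1/(44107479/7) = 7/44107479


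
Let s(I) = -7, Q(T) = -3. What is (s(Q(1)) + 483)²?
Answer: 226576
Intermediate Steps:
(s(Q(1)) + 483)² = (-7 + 483)² = 476² = 226576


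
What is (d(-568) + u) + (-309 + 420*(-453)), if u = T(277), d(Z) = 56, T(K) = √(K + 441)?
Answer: -190513 + √718 ≈ -1.9049e+5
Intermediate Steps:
T(K) = √(441 + K)
u = √718 (u = √(441 + 277) = √718 ≈ 26.796)
(d(-568) + u) + (-309 + 420*(-453)) = (56 + √718) + (-309 + 420*(-453)) = (56 + √718) + (-309 - 190260) = (56 + √718) - 190569 = -190513 + √718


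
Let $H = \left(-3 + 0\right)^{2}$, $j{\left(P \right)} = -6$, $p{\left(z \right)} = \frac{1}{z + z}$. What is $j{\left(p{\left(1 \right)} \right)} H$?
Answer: $-54$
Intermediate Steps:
$p{\left(z \right)} = \frac{1}{2 z}$
$H = 9$ ($H = \left(-3\right)^{2} = 9$)
$j{\left(p{\left(1 \right)} \right)} H = \left(-6\right) 9 = -54$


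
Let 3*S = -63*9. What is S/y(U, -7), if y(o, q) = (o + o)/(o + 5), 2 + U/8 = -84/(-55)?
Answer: 12663/416 ≈ 30.440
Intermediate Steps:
U = -208/55 (U = -16 + 8*(-84/(-55)) = -16 + 8*(-84*(-1/55)) = -16 + 8*(84/55) = -16 + 672/55 = -208/55 ≈ -3.7818)
S = -189 (S = (-63*9)/3 = (⅓)*(-567) = -189)
y(o, q) = 2*o/(5 + o) (y(o, q) = (2*o)/(5 + o) = 2*o/(5 + o))
S/y(U, -7) = -189/(2*(-208/55)/(5 - 208/55)) = -189/(2*(-208/55)/(67/55)) = -189/(2*(-208/55)*(55/67)) = -189/(-416/67) = -189*(-67/416) = 12663/416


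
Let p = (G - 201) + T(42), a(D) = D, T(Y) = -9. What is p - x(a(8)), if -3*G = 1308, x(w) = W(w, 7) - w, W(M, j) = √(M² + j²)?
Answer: -638 - √113 ≈ -648.63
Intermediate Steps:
x(w) = √(49 + w²) - w (x(w) = √(w² + 7²) - w = √(w² + 49) - w = √(49 + w²) - w)
G = -436 (G = -⅓*1308 = -436)
p = -646 (p = (-436 - 201) - 9 = -637 - 9 = -646)
p - x(a(8)) = -646 - (√(49 + 8²) - 1*8) = -646 - (√(49 + 64) - 8) = -646 - (√113 - 8) = -646 - (-8 + √113) = -646 + (8 - √113) = -638 - √113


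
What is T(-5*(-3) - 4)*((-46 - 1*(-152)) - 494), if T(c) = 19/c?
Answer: -7372/11 ≈ -670.18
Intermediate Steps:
T(-5*(-3) - 4)*((-46 - 1*(-152)) - 494) = (19/(-5*(-3) - 4))*((-46 - 1*(-152)) - 494) = (19/(15 - 4))*((-46 + 152) - 494) = (19/11)*(106 - 494) = (19*(1/11))*(-388) = (19/11)*(-388) = -7372/11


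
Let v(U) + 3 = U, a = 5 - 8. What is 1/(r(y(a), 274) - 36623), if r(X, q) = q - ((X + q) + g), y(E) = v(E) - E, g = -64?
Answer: -1/36556 ≈ -2.7355e-5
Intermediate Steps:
a = -3
v(U) = -3 + U
y(E) = -3 (y(E) = (-3 + E) - E = -3)
r(X, q) = 64 - X (r(X, q) = q - ((X + q) - 64) = q - (-64 + X + q) = q + (64 - X - q) = 64 - X)
1/(r(y(a), 274) - 36623) = 1/((64 - 1*(-3)) - 36623) = 1/((64 + 3) - 36623) = 1/(67 - 36623) = 1/(-36556) = -1/36556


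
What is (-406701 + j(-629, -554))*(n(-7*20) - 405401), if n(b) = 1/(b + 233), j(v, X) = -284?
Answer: 15344267309620/93 ≈ 1.6499e+11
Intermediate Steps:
n(b) = 1/(233 + b)
(-406701 + j(-629, -554))*(n(-7*20) - 405401) = (-406701 - 284)*(1/(233 - 7*20) - 405401) = -406985*(1/(233 - 140) - 405401) = -406985*(1/93 - 405401) = -406985*(-37702292/93) = 15344267309620/93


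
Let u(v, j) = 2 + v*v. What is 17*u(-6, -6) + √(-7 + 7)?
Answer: 646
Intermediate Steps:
u(v, j) = 2 + v²
17*u(-6, -6) + √(-7 + 7) = 17*(2 + (-6)²) + √(-7 + 7) = 17*(2 + 36) + √0 = 17*38 + 0 = 646 + 0 = 646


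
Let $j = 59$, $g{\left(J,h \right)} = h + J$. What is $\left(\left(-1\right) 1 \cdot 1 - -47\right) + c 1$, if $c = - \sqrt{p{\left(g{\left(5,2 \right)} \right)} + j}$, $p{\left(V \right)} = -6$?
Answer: $46 - \sqrt{53} \approx 38.72$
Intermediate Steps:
$g{\left(J,h \right)} = J + h$
$c = - \sqrt{53}$ ($c = - \sqrt{-6 + 59} = - \sqrt{53} \approx -7.2801$)
$\left(\left(-1\right) 1 \cdot 1 - -47\right) + c 1 = \left(\left(-1\right) 1 \cdot 1 - -47\right) + - \sqrt{53} \cdot 1 = \left(\left(-1\right) 1 + 47\right) - \sqrt{53} = \left(-1 + 47\right) - \sqrt{53} = 46 - \sqrt{53}$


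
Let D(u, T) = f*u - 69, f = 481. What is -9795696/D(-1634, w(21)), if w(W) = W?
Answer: 9795696/786023 ≈ 12.462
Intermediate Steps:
D(u, T) = -69 + 481*u (D(u, T) = 481*u - 69 = -69 + 481*u)
-9795696/D(-1634, w(21)) = -9795696/(-69 + 481*(-1634)) = -9795696/(-69 - 785954) = -9795696/(-786023) = -9795696*(-1/786023) = 9795696/786023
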